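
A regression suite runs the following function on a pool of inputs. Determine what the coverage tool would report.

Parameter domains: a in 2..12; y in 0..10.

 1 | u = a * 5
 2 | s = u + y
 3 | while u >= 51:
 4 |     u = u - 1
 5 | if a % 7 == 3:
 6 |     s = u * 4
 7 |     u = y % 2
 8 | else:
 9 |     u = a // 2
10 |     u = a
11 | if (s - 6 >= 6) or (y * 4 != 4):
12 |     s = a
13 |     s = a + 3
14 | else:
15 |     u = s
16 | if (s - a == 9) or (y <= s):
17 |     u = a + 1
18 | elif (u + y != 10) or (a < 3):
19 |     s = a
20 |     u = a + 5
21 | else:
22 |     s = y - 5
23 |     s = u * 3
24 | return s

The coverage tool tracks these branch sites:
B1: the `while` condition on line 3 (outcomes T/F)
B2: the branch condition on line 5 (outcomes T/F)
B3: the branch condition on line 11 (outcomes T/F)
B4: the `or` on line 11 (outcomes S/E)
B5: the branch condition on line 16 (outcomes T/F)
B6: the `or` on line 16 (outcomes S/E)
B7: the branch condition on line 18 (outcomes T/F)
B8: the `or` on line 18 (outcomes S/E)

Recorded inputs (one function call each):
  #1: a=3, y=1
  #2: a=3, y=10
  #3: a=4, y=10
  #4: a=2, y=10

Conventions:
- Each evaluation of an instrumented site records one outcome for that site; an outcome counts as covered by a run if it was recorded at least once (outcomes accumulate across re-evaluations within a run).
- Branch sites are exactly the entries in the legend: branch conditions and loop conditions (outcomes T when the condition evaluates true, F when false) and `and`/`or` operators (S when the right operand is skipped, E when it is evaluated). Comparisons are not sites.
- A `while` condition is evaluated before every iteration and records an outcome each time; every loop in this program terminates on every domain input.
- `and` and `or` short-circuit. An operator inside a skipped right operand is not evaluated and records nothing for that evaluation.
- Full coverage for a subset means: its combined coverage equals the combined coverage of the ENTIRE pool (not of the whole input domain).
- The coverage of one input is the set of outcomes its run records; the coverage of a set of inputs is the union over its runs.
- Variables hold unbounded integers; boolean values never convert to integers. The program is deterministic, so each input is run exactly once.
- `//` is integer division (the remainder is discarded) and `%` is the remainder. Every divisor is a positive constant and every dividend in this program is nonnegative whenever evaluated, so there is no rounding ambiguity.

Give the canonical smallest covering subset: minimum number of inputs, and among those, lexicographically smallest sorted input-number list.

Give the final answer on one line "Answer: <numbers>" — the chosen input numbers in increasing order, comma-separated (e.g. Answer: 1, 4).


input #1 (a=3, y=1): events B1->F, B2->T, B4->S, B3->T, B6->E, B5->T; covers B1=F, B2=T, B3=T, B4=S, B5=T, B6=E
input #2 (a=3, y=10): events B1->F, B2->T, B4->S, B3->T, B6->E, B5->F, B8->E, B7->F; covers B1=F, B2=T, B3=T, B4=S, B5=F, B6=E, B7=F, B8=E
input #3 (a=4, y=10): events B1->F, B2->F, B4->S, B3->T, B6->E, B5->F, B8->S, B7->T; covers B1=F, B2=F, B3=T, B4=S, B5=F, B6=E, B7=T, B8=S
input #4 (a=2, y=10): events B1->F, B2->F, B4->S, B3->T, B6->E, B5->F, B8->S, B7->T; covers B1=F, B2=F, B3=T, B4=S, B5=F, B6=E, B7=T, B8=S
pool-wide coverage (12 outcomes): B1=F, B2=T, B2=F, B3=T, B4=S, B5=T, B5=F, B6=E, B7=T, B7=F, B8=S, B8=E
every size-1 subset falls short of the 12 outcomes (best: 8/12)
every size-2 subset falls short of the 12 outcomes (best: 11/12)
inputs {1, 2, 3} (size 3) cover everything; no size-3 subset with a lexicographically smaller index list covers all 12
Answer: 1, 2, 3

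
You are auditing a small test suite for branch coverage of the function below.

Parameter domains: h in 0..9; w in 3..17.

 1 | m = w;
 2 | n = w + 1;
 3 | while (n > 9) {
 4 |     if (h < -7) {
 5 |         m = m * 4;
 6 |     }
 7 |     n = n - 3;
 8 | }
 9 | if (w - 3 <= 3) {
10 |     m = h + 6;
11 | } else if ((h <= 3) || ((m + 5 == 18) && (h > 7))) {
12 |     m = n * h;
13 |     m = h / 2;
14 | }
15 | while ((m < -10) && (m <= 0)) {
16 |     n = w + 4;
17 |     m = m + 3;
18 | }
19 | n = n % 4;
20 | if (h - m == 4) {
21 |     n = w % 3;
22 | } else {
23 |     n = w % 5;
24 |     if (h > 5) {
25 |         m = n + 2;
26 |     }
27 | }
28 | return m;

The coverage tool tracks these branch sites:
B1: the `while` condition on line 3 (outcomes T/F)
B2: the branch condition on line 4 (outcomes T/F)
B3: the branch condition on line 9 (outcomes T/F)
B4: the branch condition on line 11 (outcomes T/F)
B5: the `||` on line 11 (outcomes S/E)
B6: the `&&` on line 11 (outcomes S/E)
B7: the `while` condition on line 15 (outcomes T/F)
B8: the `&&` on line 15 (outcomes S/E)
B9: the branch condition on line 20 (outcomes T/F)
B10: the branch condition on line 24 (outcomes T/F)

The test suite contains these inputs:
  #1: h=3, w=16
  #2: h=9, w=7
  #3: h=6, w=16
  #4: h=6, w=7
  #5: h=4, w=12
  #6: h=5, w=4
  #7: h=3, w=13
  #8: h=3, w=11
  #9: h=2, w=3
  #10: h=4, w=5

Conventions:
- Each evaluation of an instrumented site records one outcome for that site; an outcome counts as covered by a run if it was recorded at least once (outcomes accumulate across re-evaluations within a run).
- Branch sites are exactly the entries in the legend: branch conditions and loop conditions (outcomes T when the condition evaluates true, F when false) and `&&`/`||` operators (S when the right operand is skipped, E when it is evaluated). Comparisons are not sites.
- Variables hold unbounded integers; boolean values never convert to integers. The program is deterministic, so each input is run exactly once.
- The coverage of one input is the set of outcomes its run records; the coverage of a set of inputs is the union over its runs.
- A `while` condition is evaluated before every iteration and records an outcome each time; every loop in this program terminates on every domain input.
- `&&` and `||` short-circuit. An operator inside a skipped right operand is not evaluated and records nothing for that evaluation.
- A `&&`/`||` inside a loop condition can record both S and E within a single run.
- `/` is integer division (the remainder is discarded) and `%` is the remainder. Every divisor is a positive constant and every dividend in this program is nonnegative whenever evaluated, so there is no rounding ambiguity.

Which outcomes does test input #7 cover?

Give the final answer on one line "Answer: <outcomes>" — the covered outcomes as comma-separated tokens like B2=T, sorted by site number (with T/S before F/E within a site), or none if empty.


Event log for input #7 (h=3, w=13):
  B1->T, B2->F, B1->T, B2->F, B1->F, B3->F, B5->S, B4->T, B8->S, B7->F
  B9->F, B10->F
deduplicating events, the covered set is: B1=T, B1=F, B2=F, B3=F, B4=T, B5=S, B7=F, B8=S, B9=F, B10=F
Answer: B1=T, B1=F, B2=F, B3=F, B4=T, B5=S, B7=F, B8=S, B9=F, B10=F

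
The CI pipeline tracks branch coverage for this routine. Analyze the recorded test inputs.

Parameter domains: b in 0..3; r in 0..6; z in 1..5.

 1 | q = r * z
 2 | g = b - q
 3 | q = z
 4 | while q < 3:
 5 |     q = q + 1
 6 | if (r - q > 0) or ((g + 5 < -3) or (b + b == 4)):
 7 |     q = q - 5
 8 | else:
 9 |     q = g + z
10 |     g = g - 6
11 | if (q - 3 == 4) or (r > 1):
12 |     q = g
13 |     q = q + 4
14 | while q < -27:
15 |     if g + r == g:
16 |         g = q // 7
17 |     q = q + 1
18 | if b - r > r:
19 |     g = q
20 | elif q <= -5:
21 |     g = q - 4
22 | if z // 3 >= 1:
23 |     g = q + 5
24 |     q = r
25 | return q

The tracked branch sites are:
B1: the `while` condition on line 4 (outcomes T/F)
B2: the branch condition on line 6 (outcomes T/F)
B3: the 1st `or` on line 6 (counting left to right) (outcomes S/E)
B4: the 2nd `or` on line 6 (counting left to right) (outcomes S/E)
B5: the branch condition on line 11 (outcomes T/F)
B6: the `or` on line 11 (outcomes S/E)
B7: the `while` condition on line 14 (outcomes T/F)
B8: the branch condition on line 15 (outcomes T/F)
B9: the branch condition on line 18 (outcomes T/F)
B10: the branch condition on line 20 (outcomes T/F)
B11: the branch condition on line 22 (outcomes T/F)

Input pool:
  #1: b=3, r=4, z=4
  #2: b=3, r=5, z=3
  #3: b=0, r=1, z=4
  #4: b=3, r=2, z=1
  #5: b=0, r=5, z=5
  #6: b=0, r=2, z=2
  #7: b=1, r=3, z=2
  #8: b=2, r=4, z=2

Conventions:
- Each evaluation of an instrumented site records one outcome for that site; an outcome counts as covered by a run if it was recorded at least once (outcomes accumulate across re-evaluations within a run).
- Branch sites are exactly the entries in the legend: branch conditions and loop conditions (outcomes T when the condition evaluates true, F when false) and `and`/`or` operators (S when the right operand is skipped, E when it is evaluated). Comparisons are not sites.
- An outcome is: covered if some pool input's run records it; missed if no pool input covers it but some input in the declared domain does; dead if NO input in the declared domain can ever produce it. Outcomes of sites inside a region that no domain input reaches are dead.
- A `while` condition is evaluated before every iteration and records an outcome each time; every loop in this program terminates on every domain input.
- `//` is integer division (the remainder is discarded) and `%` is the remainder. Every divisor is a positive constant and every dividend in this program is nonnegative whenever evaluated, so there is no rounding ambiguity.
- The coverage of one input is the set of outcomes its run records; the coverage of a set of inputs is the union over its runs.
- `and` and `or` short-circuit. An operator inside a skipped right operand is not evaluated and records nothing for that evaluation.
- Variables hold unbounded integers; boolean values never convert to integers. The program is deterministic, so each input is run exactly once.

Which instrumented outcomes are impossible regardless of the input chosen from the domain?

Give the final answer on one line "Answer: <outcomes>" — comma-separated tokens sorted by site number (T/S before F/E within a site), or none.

exhaustive pass over the 140-input domain:
  B7=T: no domain input ever produces it -> dead
  B8=T: no domain input ever produces it -> dead
  B8=F: no domain input ever produces it -> dead
  reachable outcomes have witnesses, e.g. B1=T (e.g. b=0, r=0, z=1), B1=F (e.g. b=0, r=0, z=1), B2=T (e.g. b=0, r=2, z=5), B2=F (e.g. b=0, r=0, z=1)

Answer: B7=T, B8=T, B8=F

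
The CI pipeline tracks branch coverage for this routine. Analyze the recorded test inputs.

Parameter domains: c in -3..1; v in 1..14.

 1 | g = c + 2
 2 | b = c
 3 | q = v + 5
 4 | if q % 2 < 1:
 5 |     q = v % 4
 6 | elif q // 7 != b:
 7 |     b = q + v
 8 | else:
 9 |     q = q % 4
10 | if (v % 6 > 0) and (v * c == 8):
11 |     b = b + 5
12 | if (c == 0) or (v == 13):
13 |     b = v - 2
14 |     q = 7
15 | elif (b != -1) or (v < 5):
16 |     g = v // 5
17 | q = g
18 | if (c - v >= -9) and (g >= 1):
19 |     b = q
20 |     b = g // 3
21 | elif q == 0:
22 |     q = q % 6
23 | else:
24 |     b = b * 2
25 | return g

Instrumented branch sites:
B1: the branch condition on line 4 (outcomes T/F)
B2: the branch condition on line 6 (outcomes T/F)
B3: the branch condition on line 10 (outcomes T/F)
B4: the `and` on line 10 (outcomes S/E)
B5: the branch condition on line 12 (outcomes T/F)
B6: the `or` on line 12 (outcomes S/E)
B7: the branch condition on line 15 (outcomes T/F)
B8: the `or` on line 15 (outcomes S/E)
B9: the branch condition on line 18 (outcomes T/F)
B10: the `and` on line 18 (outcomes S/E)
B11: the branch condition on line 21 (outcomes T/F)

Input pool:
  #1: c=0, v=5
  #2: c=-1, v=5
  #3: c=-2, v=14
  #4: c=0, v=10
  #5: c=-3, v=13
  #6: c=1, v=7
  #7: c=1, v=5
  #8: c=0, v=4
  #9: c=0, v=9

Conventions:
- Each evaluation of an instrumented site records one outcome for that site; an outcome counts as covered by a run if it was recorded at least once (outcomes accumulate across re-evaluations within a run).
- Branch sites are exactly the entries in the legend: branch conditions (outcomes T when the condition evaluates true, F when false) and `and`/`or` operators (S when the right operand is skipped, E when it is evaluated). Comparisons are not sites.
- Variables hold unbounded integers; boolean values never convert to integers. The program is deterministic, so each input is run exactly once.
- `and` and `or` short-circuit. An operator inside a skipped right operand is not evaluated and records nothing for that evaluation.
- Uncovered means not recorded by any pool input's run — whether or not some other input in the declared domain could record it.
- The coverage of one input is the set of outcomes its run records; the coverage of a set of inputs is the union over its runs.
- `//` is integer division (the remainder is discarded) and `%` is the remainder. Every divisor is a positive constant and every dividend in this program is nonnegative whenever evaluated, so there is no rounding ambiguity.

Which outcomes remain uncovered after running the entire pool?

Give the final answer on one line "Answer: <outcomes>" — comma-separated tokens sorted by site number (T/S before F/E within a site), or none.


run #1 (c=0, v=5) records B1=T, B3=F, B4=E, B5=T, B6=S, B9=T, B10=E
run #2 (c=-1, v=5) records B1=T, B3=F, B4=E, B5=F, B6=E, B7=F, B8=E, B9=T, B10=E
run #3 (c=-2, v=14) records B1=F, B2=T, B3=F, B4=E, B5=F, B6=E, B7=T, B8=S, B9=F, B10=S, B11=F
run #4 (c=0, v=10) records B1=F, B2=T, B3=F, B4=E, B5=T, B6=S, B9=F, B10=S, B11=F
run #5 (c=-3, v=13) records B1=T, B3=F, B4=E, B5=T, B6=E, B9=F, B10=S, B11=F
run #6 (c=1, v=7) records B1=T, B3=F, B4=E, B5=F, B6=E, B7=T, B8=S, B9=T, B10=E
run #7 (c=1, v=5) records B1=T, B3=F, B4=E, B5=F, B6=E, B7=T, B8=S, B9=T, B10=E
run #8 (c=0, v=4) records B1=F, B2=T, B3=F, B4=E, B5=T, B6=S, B9=T, B10=E
run #9 (c=0, v=9) records B1=T, B3=F, B4=E, B5=T, B6=S, B9=T, B10=E
union over the pool: B1=T, B1=F, B2=T, B3=F, B4=E, B5=T, B5=F, B6=S, B6=E, B7=T, B7=F, B8=S, B8=E, B9=T, B9=F, B10=S, B10=E, B11=F
uncovered (4 of 22): B2=F, B3=T, B4=S, B11=T
Answer: B2=F, B3=T, B4=S, B11=T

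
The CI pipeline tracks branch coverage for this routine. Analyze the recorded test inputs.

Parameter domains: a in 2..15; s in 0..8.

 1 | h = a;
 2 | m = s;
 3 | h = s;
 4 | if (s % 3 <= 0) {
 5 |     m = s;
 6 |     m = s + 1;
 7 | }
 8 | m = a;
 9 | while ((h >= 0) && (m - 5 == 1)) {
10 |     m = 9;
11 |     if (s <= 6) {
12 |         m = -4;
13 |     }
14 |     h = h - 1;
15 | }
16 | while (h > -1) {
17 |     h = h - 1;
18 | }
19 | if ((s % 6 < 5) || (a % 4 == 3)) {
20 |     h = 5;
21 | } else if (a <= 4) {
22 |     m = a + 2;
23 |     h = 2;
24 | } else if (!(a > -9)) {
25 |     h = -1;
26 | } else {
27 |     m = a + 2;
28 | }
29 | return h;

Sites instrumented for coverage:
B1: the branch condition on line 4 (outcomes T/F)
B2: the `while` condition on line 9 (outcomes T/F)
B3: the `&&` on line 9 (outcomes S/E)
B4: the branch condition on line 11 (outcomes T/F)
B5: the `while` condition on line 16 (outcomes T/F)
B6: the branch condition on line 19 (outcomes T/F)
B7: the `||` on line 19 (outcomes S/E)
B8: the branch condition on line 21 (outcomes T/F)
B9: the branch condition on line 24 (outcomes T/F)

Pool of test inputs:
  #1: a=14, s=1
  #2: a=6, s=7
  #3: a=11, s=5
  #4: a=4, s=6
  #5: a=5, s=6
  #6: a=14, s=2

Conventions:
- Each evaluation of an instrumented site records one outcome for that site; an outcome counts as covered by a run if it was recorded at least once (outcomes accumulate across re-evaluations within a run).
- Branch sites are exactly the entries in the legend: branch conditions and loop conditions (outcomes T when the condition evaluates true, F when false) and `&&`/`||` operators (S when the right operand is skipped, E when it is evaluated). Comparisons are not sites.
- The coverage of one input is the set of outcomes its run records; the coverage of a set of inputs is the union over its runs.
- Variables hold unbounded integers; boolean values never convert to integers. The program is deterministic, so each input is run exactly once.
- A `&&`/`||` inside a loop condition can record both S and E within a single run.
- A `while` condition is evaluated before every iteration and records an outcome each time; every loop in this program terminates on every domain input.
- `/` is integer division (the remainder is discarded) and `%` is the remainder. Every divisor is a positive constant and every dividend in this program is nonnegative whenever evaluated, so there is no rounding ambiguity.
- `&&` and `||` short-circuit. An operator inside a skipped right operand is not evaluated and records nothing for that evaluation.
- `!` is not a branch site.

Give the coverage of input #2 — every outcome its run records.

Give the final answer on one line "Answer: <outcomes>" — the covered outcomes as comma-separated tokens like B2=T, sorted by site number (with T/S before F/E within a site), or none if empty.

Simulating input #2 (a=6, s=7) step by step:
  B1->F, B3->E, B2->T, B4->F, B3->E, B2->F, B5->T, B5->T, B5->T, B5->T
  B5->T, B5->T, B5->T, B5->F, B7->S, B6->T
deduplicating events, the covered set is: B1=F, B2=T, B2=F, B3=E, B4=F, B5=T, B5=F, B6=T, B7=S

Answer: B1=F, B2=T, B2=F, B3=E, B4=F, B5=T, B5=F, B6=T, B7=S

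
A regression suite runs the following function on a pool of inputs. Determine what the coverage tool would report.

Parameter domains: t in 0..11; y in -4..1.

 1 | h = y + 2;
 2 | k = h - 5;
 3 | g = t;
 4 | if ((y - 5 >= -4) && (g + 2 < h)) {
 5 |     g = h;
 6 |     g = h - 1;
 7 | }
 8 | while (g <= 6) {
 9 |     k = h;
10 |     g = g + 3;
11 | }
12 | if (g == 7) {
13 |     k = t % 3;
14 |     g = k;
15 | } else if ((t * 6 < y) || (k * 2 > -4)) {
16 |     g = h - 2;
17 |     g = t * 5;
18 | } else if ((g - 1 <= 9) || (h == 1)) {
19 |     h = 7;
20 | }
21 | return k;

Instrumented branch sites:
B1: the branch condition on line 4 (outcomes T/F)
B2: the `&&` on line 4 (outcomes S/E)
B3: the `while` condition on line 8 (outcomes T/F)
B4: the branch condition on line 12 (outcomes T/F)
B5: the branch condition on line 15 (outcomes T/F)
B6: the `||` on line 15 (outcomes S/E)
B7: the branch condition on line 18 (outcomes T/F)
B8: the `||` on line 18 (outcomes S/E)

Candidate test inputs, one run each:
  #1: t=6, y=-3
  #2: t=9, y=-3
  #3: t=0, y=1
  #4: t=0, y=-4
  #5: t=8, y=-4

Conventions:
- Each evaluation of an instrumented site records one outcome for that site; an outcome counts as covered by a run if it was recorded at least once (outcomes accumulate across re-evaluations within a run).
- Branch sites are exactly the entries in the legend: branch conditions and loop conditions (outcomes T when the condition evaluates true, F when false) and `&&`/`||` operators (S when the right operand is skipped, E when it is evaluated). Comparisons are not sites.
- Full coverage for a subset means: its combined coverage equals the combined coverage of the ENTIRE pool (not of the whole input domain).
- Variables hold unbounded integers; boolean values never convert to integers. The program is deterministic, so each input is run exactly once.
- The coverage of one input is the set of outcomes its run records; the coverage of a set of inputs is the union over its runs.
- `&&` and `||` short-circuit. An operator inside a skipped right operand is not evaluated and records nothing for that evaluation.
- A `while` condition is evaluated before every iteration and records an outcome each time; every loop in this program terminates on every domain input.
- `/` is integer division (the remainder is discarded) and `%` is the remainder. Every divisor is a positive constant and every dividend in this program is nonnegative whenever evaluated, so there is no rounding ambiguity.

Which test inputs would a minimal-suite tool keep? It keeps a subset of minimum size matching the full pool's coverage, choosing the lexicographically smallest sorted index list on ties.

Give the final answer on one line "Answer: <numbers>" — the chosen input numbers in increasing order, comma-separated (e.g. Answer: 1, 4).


test 1 (t=6, y=-3) fires B2->S, B1->F, B3->T, B3->F, B4->F, B6->E, B5->T; hits B1=F, B2=S, B3=T, B3=F, B4=F, B5=T, B6=E
test 2 (t=9, y=-3) fires B2->S, B1->F, B3->F, B4->F, B6->E, B5->F, B8->S, B7->T; hits B1=F, B2=S, B3=F, B4=F, B5=F, B6=E, B7=T, B8=S
test 3 (t=0, y=1) fires B2->E, B1->T, B3->T, B3->T, B3->F, B4->F, B6->S, B5->T; hits B1=T, B2=E, B3=T, B3=F, B4=F, B5=T, B6=S
test 4 (t=0, y=-4) fires B2->S, B1->F, B3->T, B3->T, B3->T, B3->F, B4->F, B6->E, B5->F, B8->S, B7->T; hits B1=F, B2=S, B3=T, B3=F, B4=F, B5=F, B6=E, B7=T, B8=S
test 5 (t=8, y=-4) fires B2->S, B1->F, B3->F, B4->F, B6->E, B5->F, B8->S, B7->T; hits B1=F, B2=S, B3=F, B4=F, B5=F, B6=E, B7=T, B8=S
the full pool covers 13 outcomes: B1=T, B1=F, B2=S, B2=E, B3=T, B3=F, B4=F, B5=T, B5=F, B6=S, B6=E, B7=T, B8=S
no size-1 subset reaches all 13 outcomes (best union: 9/13)
inputs {2, 3} (size 2) cover everything; no size-2 subset with a lexicographically smaller index list covers all 13
Answer: 2, 3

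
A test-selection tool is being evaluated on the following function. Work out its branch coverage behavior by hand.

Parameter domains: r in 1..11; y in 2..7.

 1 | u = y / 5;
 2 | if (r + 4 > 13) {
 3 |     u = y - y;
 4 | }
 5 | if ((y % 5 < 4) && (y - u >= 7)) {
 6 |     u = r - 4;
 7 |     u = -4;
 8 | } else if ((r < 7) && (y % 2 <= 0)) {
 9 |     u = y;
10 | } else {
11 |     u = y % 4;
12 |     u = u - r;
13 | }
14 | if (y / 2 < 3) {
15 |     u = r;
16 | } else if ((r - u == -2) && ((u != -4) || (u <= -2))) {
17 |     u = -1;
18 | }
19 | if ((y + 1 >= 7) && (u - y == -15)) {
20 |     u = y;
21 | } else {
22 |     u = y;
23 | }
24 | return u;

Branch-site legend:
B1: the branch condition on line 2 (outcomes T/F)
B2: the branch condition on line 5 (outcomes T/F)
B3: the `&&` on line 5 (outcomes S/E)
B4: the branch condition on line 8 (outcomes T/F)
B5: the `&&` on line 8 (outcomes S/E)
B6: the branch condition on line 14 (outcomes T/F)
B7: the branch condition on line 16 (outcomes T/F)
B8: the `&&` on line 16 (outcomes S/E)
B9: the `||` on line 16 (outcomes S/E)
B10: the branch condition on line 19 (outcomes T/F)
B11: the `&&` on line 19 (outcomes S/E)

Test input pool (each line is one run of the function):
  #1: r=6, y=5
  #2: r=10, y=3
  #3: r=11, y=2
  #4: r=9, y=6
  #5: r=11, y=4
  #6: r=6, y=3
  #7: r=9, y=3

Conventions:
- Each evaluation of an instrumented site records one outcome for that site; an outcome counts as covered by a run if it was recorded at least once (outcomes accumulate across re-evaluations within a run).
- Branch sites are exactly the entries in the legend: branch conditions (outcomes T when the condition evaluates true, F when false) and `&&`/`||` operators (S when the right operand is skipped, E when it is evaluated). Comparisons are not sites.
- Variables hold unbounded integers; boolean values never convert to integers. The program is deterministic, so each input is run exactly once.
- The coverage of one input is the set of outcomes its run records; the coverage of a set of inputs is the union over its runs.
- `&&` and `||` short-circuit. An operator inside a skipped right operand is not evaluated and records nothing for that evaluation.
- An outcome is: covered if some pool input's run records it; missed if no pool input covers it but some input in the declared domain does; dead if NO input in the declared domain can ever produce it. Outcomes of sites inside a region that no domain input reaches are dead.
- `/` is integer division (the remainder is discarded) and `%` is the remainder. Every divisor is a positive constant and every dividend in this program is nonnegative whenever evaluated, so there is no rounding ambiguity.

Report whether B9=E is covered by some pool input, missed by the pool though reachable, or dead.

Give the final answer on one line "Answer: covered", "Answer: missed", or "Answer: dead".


no pool input records B9=E
checking all 66 inputs in the declared domain: B9=E is never recorded -> dead
Answer: dead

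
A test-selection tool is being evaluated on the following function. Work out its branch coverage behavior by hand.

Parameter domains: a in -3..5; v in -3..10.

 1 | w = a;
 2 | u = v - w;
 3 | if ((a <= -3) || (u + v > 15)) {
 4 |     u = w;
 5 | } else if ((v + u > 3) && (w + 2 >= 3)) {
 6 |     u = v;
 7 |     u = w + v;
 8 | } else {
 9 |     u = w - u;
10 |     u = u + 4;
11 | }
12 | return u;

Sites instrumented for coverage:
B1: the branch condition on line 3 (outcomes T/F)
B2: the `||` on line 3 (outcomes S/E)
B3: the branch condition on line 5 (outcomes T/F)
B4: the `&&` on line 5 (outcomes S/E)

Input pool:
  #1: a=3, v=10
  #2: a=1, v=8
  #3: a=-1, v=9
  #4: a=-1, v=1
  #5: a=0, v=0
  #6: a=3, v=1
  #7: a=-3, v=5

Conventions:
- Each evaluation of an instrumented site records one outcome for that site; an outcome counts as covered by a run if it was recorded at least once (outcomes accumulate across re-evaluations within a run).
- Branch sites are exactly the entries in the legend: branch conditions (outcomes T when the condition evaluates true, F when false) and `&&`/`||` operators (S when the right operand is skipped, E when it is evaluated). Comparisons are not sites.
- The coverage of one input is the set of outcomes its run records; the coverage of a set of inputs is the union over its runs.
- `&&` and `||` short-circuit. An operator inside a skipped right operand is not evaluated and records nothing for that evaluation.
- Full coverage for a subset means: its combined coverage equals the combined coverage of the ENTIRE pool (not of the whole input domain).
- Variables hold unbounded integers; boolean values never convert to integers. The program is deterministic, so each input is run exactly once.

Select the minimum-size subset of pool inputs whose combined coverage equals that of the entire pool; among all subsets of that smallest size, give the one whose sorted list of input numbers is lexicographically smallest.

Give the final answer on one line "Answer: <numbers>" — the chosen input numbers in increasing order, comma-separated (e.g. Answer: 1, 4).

run #1 (a=3, v=10) runs B2->E, B1->T; records B1=T, B2=E
run #2 (a=1, v=8) runs B2->E, B1->F, B4->E, B3->T; records B1=F, B2=E, B3=T, B4=E
run #3 (a=-1, v=9) runs B2->E, B1->T; records B1=T, B2=E
run #4 (a=-1, v=1) runs B2->E, B1->F, B4->S, B3->F; records B1=F, B2=E, B3=F, B4=S
run #5 (a=0, v=0) runs B2->E, B1->F, B4->S, B3->F; records B1=F, B2=E, B3=F, B4=S
run #6 (a=3, v=1) runs B2->E, B1->F, B4->S, B3->F; records B1=F, B2=E, B3=F, B4=S
run #7 (a=-3, v=5) runs B2->S, B1->T; records B1=T, B2=S
pool-wide coverage (8 outcomes): B1=T, B1=F, B2=S, B2=E, B3=T, B3=F, B4=S, B4=E
no size-1 subset reaches all 8 outcomes (best union: 4/8)
no size-2 subset reaches all 8 outcomes (best union: 6/8)
size 3: inputs {2, 4, 7} cover all 8 outcomes, and no lexicographically smaller subset of this size does

Answer: 2, 4, 7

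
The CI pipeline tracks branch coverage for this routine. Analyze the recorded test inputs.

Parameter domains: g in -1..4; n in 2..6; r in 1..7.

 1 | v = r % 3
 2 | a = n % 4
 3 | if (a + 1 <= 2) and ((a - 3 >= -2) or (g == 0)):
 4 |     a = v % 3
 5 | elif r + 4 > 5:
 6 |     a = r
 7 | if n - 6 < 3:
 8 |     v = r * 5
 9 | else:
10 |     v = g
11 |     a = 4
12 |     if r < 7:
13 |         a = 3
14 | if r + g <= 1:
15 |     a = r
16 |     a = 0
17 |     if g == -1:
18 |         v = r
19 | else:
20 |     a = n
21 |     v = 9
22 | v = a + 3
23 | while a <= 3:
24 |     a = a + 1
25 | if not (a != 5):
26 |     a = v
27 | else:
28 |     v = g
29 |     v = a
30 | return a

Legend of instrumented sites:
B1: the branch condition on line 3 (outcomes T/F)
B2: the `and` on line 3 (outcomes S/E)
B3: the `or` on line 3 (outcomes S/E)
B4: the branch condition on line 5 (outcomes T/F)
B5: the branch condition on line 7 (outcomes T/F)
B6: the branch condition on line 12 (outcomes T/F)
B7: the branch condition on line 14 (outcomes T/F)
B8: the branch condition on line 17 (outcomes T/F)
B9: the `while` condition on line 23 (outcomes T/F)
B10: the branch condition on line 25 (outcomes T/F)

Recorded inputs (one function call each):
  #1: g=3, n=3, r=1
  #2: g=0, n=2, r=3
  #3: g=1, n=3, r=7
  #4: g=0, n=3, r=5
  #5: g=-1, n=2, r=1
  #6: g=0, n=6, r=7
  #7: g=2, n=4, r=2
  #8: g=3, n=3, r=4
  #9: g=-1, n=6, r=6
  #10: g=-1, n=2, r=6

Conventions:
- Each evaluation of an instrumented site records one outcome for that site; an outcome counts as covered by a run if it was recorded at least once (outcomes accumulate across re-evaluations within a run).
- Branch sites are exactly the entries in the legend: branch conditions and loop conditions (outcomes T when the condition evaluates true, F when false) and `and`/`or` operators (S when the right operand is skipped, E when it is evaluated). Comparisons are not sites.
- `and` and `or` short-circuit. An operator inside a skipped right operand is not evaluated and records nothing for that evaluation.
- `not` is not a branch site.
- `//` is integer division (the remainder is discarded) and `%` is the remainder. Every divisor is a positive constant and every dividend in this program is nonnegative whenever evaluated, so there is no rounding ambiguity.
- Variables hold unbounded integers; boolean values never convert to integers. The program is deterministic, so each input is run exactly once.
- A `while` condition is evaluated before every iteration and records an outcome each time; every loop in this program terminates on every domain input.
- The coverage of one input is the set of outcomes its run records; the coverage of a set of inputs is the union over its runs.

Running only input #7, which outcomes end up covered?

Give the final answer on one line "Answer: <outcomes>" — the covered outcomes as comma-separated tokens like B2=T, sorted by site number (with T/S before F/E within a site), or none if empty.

Running input #7 (g=2, n=4, r=2), event by event:
  B2->E, B3->E, B1->F, B4->T, B5->T, B7->F, B9->F, B10->F
collecting distinct outcomes: B1=F, B2=E, B3=E, B4=T, B5=T, B7=F, B9=F, B10=F

Answer: B1=F, B2=E, B3=E, B4=T, B5=T, B7=F, B9=F, B10=F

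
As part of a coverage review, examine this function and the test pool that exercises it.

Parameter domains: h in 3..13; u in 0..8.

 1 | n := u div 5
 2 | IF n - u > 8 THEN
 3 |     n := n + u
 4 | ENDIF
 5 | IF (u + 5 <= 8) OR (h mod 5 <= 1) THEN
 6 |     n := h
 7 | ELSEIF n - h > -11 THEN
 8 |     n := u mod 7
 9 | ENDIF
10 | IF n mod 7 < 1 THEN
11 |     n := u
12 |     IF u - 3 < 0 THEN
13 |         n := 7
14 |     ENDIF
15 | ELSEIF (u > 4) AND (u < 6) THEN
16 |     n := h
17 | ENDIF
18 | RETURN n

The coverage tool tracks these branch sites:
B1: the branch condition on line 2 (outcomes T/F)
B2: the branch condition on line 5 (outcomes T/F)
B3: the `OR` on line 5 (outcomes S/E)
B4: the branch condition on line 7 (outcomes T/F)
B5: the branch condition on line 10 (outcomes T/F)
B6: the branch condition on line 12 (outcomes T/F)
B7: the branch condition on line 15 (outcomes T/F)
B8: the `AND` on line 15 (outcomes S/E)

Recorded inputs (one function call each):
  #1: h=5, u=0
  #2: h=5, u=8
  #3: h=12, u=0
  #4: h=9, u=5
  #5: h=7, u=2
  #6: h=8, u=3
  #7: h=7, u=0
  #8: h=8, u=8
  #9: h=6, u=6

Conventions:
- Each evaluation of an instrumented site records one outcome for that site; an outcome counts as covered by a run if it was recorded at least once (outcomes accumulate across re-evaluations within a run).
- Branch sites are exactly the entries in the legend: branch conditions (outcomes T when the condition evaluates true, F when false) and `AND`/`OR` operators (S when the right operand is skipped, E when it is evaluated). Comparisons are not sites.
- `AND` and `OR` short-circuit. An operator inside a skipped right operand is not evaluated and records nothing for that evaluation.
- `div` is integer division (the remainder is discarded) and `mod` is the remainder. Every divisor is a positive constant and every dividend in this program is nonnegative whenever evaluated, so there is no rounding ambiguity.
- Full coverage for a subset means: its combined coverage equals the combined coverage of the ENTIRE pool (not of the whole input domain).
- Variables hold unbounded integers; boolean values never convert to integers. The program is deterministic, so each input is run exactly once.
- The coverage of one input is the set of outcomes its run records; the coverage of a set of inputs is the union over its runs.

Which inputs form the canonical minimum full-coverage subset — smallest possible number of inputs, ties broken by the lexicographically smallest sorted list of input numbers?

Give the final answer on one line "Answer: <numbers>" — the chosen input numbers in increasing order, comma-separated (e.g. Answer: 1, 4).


test 1 (h=5, u=0) fires B1->F, B3->S, B2->T, B5->F, B8->S, B7->F; hits B1=F, B2=T, B3=S, B5=F, B7=F, B8=S
test 2 (h=5, u=8) fires B1->F, B3->E, B2->T, B5->F, B8->E, B7->F; hits B1=F, B2=T, B3=E, B5=F, B7=F, B8=E
test 3 (h=12, u=0) fires B1->F, B3->S, B2->T, B5->F, B8->S, B7->F; hits B1=F, B2=T, B3=S, B5=F, B7=F, B8=S
test 4 (h=9, u=5) fires B1->F, B3->E, B2->F, B4->T, B5->F, B8->E, B7->T; hits B1=F, B2=F, B3=E, B4=T, B5=F, B7=T, B8=E
test 5 (h=7, u=2) fires B1->F, B3->S, B2->T, B5->T, B6->T; hits B1=F, B2=T, B3=S, B5=T, B6=T
test 6 (h=8, u=3) fires B1->F, B3->S, B2->T, B5->F, B8->S, B7->F; hits B1=F, B2=T, B3=S, B5=F, B7=F, B8=S
test 7 (h=7, u=0) fires B1->F, B3->S, B2->T, B5->T, B6->T; hits B1=F, B2=T, B3=S, B5=T, B6=T
test 8 (h=8, u=8) fires B1->F, B3->E, B2->F, B4->T, B5->F, B8->E, B7->F; hits B1=F, B2=F, B3=E, B4=T, B5=F, B7=F, B8=E
test 9 (h=6, u=6) fires B1->F, B3->E, B2->T, B5->F, B8->E, B7->F; hits B1=F, B2=T, B3=E, B5=F, B7=F, B8=E
the full pool covers 13 outcomes: B1=F, B2=T, B2=F, B3=S, B3=E, B4=T, B5=T, B5=F, B6=T, B7=T, B7=F, B8=S, B8=E
size 1 is not enough: best union over all size-1 subsets is 7/13
size 2 is not enough: best union over all size-2 subsets is 11/13
inputs {1, 4, 5} (size 3) cover everything; no size-3 subset with a lexicographically smaller index list covers all 13
Answer: 1, 4, 5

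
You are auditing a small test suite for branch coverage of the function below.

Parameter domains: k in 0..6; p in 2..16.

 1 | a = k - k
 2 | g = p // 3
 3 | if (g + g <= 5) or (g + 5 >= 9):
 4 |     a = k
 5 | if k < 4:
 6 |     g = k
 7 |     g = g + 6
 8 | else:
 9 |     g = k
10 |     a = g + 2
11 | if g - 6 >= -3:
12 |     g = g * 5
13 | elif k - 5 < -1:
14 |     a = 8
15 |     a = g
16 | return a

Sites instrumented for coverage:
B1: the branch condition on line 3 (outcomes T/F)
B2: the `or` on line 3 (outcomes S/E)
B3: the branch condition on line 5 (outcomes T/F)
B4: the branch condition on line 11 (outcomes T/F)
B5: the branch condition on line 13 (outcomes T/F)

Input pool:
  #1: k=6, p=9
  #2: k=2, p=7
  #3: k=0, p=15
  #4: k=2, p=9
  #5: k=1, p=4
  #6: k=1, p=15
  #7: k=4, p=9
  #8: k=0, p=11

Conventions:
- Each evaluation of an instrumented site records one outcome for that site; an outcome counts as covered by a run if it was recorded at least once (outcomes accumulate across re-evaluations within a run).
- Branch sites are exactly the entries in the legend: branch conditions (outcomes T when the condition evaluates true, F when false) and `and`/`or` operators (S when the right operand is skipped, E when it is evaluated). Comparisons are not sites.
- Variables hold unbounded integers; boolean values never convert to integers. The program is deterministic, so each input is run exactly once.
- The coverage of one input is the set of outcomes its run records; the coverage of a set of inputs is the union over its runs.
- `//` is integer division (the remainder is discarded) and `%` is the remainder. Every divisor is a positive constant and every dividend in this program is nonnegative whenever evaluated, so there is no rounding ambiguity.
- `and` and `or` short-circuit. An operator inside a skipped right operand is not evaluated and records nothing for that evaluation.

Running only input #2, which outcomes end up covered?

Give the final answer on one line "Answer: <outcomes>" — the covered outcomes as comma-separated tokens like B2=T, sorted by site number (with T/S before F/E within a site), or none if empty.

Event log for input #2 (k=2, p=7):
  B2->S, B1->T, B3->T, B4->T
collecting distinct outcomes: B1=T, B2=S, B3=T, B4=T

Answer: B1=T, B2=S, B3=T, B4=T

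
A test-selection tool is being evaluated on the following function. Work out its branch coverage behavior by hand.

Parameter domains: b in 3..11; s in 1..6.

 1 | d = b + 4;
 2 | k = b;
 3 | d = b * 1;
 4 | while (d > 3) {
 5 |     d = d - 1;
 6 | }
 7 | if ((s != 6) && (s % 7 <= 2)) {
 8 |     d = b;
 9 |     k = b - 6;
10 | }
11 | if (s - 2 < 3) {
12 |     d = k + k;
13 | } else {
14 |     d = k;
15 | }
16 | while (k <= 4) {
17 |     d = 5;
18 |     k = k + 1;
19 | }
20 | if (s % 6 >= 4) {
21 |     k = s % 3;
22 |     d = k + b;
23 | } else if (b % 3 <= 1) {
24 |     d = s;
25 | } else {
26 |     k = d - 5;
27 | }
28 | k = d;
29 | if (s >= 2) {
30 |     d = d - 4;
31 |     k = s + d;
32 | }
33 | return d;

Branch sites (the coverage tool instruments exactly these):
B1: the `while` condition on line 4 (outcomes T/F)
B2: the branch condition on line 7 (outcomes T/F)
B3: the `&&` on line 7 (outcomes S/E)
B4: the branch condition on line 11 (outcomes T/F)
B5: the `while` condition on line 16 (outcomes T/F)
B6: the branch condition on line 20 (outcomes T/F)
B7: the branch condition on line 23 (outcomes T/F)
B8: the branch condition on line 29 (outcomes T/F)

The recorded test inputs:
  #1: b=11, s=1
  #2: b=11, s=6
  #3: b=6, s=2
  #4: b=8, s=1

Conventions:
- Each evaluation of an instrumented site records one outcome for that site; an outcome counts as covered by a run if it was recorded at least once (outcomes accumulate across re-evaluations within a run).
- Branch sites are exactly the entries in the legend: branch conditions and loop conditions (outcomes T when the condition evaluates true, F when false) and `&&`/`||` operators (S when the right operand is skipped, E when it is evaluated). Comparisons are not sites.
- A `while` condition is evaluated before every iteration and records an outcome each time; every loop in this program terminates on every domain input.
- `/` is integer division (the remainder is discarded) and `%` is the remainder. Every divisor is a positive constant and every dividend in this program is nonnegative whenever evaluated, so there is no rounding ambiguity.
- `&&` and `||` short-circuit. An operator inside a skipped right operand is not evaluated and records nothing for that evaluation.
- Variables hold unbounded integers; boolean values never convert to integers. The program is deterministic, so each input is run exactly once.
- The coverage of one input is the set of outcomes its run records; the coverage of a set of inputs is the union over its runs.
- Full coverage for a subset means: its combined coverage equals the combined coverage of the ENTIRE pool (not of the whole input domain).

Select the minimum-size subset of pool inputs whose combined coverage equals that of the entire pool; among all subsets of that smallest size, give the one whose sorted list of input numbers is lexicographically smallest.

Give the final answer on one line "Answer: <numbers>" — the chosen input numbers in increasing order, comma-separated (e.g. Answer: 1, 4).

run #1 (b=11, s=1) runs B1->T, B1->T, B1->T, B1->T, B1->T, B1->T, B1->T, B1->T, B1->F, B3->E, B2->T, B4->T, B5->F, B6->F, ...; records B1=T, B1=F, B2=T, B3=E, B4=T, B5=F, B6=F, B7=F, B8=F
run #2 (b=11, s=6) runs B1->T, B1->T, B1->T, B1->T, B1->T, B1->T, B1->T, B1->T, B1->F, B3->S, B2->F, B4->F, B5->F, B6->F, ...; records B1=T, B1=F, B2=F, B3=S, B4=F, B5=F, B6=F, B7=F, B8=T
run #3 (b=6, s=2) runs B1->T, B1->T, B1->T, B1->F, B3->E, B2->T, B4->T, B5->T, B5->T, B5->T, B5->T, B5->T, B5->F, B6->F, ...; records B1=T, B1=F, B2=T, B3=E, B4=T, B5=T, B5=F, B6=F, B7=T, B8=T
run #4 (b=8, s=1) runs B1->T, B1->T, B1->T, B1->T, B1->T, B1->F, B3->E, B2->T, B4->T, B5->T, B5->T, B5->T, B5->F, B6->F, ...; records B1=T, B1=F, B2=T, B3=E, B4=T, B5=T, B5=F, B6=F, B7=F, B8=F
union over all inputs: B1=T, B1=F, B2=T, B2=F, B3=S, B3=E, B4=T, B4=F, B5=T, B5=F, B6=F, B7=T, B7=F, B8=T, B8=F (15 outcomes)
every size-1 subset falls short of the 15 outcomes (best: 10/15)
every size-2 subset falls short of the 15 outcomes (best: 14/15)
the canonical winner is {1, 2, 3}: size 3, full 15-outcome coverage, earliest index list among size-3 covers

Answer: 1, 2, 3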